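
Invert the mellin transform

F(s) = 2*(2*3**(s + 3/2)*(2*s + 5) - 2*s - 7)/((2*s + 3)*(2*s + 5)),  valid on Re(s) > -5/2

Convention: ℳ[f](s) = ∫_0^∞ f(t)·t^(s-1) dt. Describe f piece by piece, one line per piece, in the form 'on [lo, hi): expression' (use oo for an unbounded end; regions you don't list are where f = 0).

invert the shared t-power to get t**(3/2) on [0, 1); 2*sqrt(t) on [1, 3)
decompose at 1; ℳ[f](s) sums the 2 pieces' integrals
piece [0, 1): integrate t**(5/2) against the kernel
between 1 and 3 the integrand is 2*t**(3/2)·t^(s-1)

on [0, 1): t**(5/2)
on [1, 3): 2*t**(3/2)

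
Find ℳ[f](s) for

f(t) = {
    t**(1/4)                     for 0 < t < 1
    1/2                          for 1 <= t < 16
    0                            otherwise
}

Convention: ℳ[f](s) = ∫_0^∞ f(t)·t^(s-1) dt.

reversing the power substitution: sqrt(t) on [0, 1); 1/2 on [1, 4)
invert the power substitution to get t on [0, 1); 1/2 on [1, 2)
linearity at 1 turns ℳ[f](s) into 2 summed integrals
segment [0, 1) carries t**(1/4); integrate it
for t in [1, 16): the term is ∫ 1/2·t^(s-1)

(16**s*(4*s + 1) + 4*s - 1)/(2*s*(4*s + 1))
  Re(s) > -1/4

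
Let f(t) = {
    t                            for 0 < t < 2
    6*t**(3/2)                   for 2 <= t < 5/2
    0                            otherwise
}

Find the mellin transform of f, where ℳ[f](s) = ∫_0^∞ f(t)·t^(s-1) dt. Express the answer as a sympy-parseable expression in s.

(2**(s + 1)*(2*s + 3) - 12*2**(s + 3/2)*(s + 1) + 12*(5/2)**(s + 3/2)*(s + 1))/((s + 1)*(2*s + 3))
  Re(s) > -1

split f at 2: ℳ[f](s) collects 2 kernel integrals
over [0, 2), the kernel integral of t enters the sum
∫ 6*t**(3/2)·t^(s-1) over [2, 5/2)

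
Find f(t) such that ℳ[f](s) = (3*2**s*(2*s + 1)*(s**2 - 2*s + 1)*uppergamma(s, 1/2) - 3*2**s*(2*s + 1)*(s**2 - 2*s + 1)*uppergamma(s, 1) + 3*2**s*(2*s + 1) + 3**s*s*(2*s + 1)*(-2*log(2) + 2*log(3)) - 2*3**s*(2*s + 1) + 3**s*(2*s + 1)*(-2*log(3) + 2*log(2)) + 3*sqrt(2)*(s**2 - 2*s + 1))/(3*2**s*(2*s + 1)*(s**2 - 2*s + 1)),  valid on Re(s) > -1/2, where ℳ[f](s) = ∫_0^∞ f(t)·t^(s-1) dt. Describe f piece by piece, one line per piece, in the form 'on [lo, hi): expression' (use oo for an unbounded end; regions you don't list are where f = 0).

on [0, 1/2): sqrt(t)
on [1/2, 1): exp(-t)
on [1, 3/2): log(t)/t

cuts at 1/2, 1: linearity sums the 3 kernel integrals
on [0, 1/2): add ∫ sqrt(t)·t^(s-1) dt
over [1/2, 1), the kernel integral of exp(-t) enters the sum
[1, 3/2) adds the kernel integral of log(t)/t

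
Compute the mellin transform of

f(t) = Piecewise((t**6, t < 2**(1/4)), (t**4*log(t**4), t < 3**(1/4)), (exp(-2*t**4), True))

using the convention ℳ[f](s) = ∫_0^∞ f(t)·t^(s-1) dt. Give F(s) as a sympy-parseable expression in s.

(-12**(s/4)*s*(s/2 + 3)*log(2)/2 - 2*12**(s/4)*(s/2 + 3)*log(2) + 2*12**(s/4)*(s/2 + 3) + 4*12**(s/4)*sqrt(2)*(s**2/16 + s/2 + 1) + 3*18**(s/4)*s*(s/2 + 3)*log(3)/4 - 3*18**(s/4)*(s/2 + 3) + 3*18**(s/4)*(s/2 + 3)*log(3) + 3**(s/4)*(s/2 + 3)*(s**2/16 + s/2 + 1)*uppergamma(s/4, 6))/(4*6**(s/4)*(s/2 + 3)*(s**2/16 + s/2 + 1))
  Re(s) > -6

reversing the power substitution: t**3 on [0, sqrt(2)); t**2*log(t**2) on [sqrt(2), sqrt(3)); exp(-2*t**2) on [sqrt(3), ∞)
peel off the power substitution: t**(3/2) on [0, 2); t*log(t) on [2, 3); exp(-2*t) on [3, ∞)
the 3 pieces separated at 2**(1/4), 3**(1/4) each add one integral
over [0, 2**(1/4)), the kernel integral of t**6 enters the sum
∫ t**4*log(t**4)·t^(s-1) over [2**(1/4), 3**(1/4))
the [3**(1/4), ∞) slice contributes ∫ exp(-2*t**4)·t^(s-1) dt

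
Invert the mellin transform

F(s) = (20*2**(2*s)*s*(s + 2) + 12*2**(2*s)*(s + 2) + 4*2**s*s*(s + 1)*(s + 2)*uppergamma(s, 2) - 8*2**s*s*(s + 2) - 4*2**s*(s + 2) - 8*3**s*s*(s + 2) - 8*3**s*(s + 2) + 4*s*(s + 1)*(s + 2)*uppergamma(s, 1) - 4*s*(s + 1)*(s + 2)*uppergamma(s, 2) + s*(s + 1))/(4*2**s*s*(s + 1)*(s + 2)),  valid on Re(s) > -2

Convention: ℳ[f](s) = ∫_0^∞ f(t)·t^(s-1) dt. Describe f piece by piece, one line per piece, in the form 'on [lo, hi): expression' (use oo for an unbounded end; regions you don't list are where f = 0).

breakpoints 1/2, 1, 3/2, 2: one integral from each of the 5 segments
[0, 1/2) adds the kernel integral of t**2
piece [1/2, 1): integrate exp(-2*t) against the kernel
[1, 3/2) adds the kernel integral of (t + 1)
segment [3/2, 2) carries (t + 3); integrate it
∫ exp(-t)·t^(s-1) over [2, ∞)

on [0, 1/2): t**2
on [1/2, 1): exp(-2*t)
on [1, 3/2): t + 1
on [3/2, 2): t + 3
on [2, oo): exp(-t)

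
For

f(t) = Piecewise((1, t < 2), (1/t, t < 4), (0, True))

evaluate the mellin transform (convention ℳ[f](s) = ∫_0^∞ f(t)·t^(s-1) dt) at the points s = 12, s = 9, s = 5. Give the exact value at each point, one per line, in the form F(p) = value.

undo the common scale on t: 1 on [0, 1); 1/(2*t) on [1, 2)
reversing the shared t-power: t on [0, 1); 1/2 on [1, 2)
breakpoints 2: one integral from each of the 2 segments
[0, 2) adds the kernel integral of 1
segment [2, 4) carries 1/t; integrate it

F(12) = 12588032/33
F(9) = 73952/9
F(5) = 332/5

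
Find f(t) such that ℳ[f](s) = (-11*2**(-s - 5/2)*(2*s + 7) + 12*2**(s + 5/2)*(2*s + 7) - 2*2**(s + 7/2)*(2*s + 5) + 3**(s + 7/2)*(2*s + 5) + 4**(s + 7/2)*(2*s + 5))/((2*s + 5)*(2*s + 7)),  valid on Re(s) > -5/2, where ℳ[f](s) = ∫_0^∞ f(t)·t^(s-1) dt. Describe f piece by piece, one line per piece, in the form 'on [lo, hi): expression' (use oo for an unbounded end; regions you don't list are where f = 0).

on [0, 1/2): t**(5/2)/2
on [1/2, 2): 6*t**(5/2)
on [2, 3): t**(7/2)
on [3, 4): t**(7/2)/2

linearity at 1/2, 2, 3 turns ℳ[f](s) into 4 summed integrals
piece [0, 1/2): integrate t**(5/2)/2 against the kernel
the [1/2, 2) slice contributes ∫ 6*t**(5/2)·t^(s-1) dt
∫ over [2, 3) of t**(7/2)·t^(s-1) joins the sum
∫ t**(7/2)/2·t^(s-1) over [3, 4)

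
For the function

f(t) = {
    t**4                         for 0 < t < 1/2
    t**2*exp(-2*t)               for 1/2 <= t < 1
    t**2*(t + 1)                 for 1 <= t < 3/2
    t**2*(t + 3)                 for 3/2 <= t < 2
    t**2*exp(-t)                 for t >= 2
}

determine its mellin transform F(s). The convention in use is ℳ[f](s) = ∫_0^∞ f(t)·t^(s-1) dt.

strip the shared t-power: t**2 on [0, 1/2); exp(-2*t) on [1/2, 1); t + 1 on [1, 3/2); …
summing 5 kernel integrals split by 1/2, 1, 3/2, 2 yields ℳ[f](s)
on [0, 1/2) integrate f = t**4 against the kernel
over [1/2, 1), the kernel integral of t**2*exp(-2*t) enters the sum
segment [1, 3/2) carries t**2*(t + 1); integrate it
∫ over [3/2, 2) of t**2*(t + 3)·t^(s-1) joins the sum
piece [2, ∞): integrate t**2*exp(-t) against the kernel

(320*2**(2*s)*(s + 2)*(s + 4) + 192*2**(2*s)*(s + 4) + 16*2**s*(s + 2)*(s + 3)*(s + 4)*uppergamma(s + 2, 2) - 32*2**s*(s + 2)*(s + 4) - 16*2**s*(s + 4) - 72*3**s*(s + 2)*(s + 4) - 72*3**s*(s + 4) + 4*(s + 2)*(s + 3)*(s + 4)*uppergamma(s + 2, 1) - 4*(s + 2)*(s + 3)*(s + 4)*uppergamma(s + 2, 2) + (s + 2)*(s + 3))/(16*2**s*(s + 2)*(s + 3)*(s + 4))
  Re(s) > -4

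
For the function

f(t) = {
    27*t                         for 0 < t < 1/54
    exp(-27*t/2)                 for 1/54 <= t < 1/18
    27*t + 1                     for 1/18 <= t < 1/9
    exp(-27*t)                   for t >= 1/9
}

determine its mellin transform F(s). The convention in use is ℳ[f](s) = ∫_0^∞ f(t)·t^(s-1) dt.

strip the common scale on t: 9*t on [0, 1/18); exp(-9*t/2) on [1/18, 1/6); 9*t + 1 on [1/6, 1/3); …
the common scale on t comes off first: 3*t on [0, 1/6); exp(-3*t/2) on [1/6, 1/2); 3*t + 1 on [1/2, 1); …
strip the common scale on t: t on [0, 1/2); exp(-t/2) on [1/2, 3/2); t + 1 on [3/2, 3); …
slice at 1/54, 1/18, 1/9, transform all 4 pieces, and sum them
for t in [0, 1/54): the term is ∫ 27*t·t^(s-1)
for t in [1/54, 1/18): the term is ∫ exp(-27*t/2)·t^(s-1)
for t in [1/18, 1/9): the term is ∫ (27*t + 1)·t^(s-1)
∫ exp(-27*t)·t^(s-1) over [1/9, ∞)

(2*2**s*s*(s + 1)*uppergamma(s, 3) - 5*3**s*s - 2*3**s + 2*4**s*s*(s + 1)*uppergamma(s, 1/4) - 2*4**s*s*(s + 1)*uppergamma(s, 3/4) + 8*6**s*s + 2*6**s + s)/(2*54**s*s*(s + 1))
  Re(s) > -1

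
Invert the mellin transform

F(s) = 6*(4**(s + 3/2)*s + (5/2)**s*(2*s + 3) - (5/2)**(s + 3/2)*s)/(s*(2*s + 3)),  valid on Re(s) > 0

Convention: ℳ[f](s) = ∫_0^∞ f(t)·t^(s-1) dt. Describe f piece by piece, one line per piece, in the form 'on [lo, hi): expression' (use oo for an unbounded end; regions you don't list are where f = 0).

cuts at 5/2: linearity sums the 2 kernel integrals
the [0, 5/2) slice contributes ∫ 6·t^(s-1) dt
piece [5/2, 4): integrate 3*t**(3/2) against the kernel

on [0, 5/2): 6
on [5/2, 4): 3*t**(3/2)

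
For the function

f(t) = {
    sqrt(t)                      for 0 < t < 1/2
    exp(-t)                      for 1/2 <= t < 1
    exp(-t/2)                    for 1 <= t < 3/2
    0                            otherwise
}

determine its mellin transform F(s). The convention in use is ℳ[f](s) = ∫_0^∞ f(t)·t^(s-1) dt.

(2**s*(2*s + 1)*uppergamma(s, 1/2) - 2**s*(2*s + 1)*uppergamma(s, 1) + 4**s*(2*s + 1)*uppergamma(s, 1/2) - 4**s*(2*s + 1)*uppergamma(s, 3/4) + sqrt(2))/(2**s*(2*s + 1))
  Re(s) > -1/2

along the cuts 1/2, 1, ℳ[f](s) splits into 3 integrals
between 0 and 1/2 the integrand is sqrt(t)·t^(s-1)
between 1/2 and 1 the integrand is exp(-t)·t^(s-1)
∫ over [1, 3/2) of exp(-t/2)·t^(s-1) joins the sum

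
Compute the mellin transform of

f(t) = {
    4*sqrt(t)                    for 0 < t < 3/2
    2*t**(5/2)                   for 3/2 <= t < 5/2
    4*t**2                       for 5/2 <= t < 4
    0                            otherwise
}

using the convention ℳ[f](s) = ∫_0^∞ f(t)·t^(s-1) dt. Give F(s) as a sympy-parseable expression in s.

summing 3 kernel integrals split by 3/2, 5/2 yields ℳ[f](s)
for t in [0, 3/2): the term is ∫ 4*sqrt(t)·t^(s-1)
the [3/2, 5/2) slice contributes ∫ 2*t**(5/2)·t^(s-1) dt
segment 5/2 to 4 holds 4*t**2; add its integral

4*(2*(3/2)**(s + 1/2)*(s + 2)*(2*s + 5) - (3/2)**(s + 5/2)*(s + 2)*(2*s + 1) + 4**(s + 2)*(2*s + 1)*(2*s + 5) - (5/2)**(s + 2)*(2*s + 1)*(2*s + 5) + (5/2)**(s + 5/2)*(s + 2)*(2*s + 1))/((s + 2)*(2*s + 1)*(2*s + 5))
  Re(s) > -1/2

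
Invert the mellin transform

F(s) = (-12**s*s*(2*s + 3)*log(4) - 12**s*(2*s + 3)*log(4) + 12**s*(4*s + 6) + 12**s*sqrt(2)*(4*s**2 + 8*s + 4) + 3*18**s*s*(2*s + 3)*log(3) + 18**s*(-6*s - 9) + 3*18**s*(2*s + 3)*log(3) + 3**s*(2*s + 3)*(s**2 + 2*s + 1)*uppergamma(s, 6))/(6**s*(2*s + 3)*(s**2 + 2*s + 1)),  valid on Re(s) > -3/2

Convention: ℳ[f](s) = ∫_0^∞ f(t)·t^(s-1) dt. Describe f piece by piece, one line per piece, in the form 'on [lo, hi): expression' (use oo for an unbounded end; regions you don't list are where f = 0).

cuts at 2, 3: linearity sums the 3 kernel integrals
segment 0 to 2 holds t**(3/2); add its integral
∫ t*log(t)·t^(s-1) over [2, 3)
segment 3 to ∞ holds exp(-2*t); add its integral

on [0, 2): t**(3/2)
on [2, 3): t*log(t)
on [3, oo): exp(-2*t)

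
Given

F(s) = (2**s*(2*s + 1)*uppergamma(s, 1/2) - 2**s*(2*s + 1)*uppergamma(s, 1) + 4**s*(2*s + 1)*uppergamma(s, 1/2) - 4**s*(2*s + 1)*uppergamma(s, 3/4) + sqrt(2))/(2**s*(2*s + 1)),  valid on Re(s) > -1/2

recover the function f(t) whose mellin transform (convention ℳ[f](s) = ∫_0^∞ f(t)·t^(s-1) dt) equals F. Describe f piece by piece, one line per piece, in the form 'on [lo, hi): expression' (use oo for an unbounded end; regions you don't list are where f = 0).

the 3 pieces separated at 1/2, 1 each add one integral
the [0, 1/2) slice contributes ∫ sqrt(t)·t^(s-1) dt
between 1/2 and 1 the integrand is exp(-t)·t^(s-1)
over [1, 3/2), the kernel integral of exp(-t/2) enters the sum

on [0, 1/2): sqrt(t)
on [1/2, 1): exp(-t)
on [1, 3/2): exp(-t/2)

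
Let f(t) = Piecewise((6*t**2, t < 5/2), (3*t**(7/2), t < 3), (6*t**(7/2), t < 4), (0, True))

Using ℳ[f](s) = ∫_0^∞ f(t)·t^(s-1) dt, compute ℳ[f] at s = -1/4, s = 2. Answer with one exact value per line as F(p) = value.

F(-1/4) = -324*3**(1/4)/13 - 375*2**(3/4)*5**(1/4)/52 + 30*2**(1/4)*5**(3/4)/7 + 1536*sqrt(2)/13
F(2) = -1458*sqrt(3)/11 - 9375*sqrt(10)/352 + 807057/352

slice at 5/2, 3, transform all 3 pieces, and sum them
∫ 6*t**2·t^(s-1) over [0, 5/2)
over [5/2, 3), the kernel integral of 3*t**(7/2) enters the sum
on [3, 4) integrate f = 6*t**(7/2) against the kernel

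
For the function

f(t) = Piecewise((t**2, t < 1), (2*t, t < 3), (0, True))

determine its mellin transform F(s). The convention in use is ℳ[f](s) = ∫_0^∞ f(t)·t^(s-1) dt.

(6*3**s*(s + 2) - s - 3)/((s + 1)*(s + 2))
  Re(s) > -2

reversing the shared t-power: t**(3/2) on [0, 1); 2*sqrt(t) on [1, 3)
cuts at 1: linearity sums the 2 kernel integrals
on [0, 1): add ∫ t**2·t^(s-1) dt
on [1, 3): add ∫ 2*t·t^(s-1) dt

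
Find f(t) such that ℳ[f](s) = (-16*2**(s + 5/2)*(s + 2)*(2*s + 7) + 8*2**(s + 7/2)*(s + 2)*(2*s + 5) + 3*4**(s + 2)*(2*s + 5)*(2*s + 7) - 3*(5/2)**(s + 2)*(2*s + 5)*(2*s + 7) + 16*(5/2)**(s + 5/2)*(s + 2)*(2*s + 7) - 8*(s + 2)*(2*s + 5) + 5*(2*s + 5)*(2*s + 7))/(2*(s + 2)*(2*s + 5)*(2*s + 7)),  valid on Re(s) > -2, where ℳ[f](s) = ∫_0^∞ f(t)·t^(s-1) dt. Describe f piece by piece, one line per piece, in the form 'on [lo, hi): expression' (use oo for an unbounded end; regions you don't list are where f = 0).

on [0, 1): 5*t**2/2
on [1, 2): 2*t**(7/2)
on [2, 5/2): 4*t**(5/2)
on [5/2, 4): 3*t**2/2

the 4 pieces separated at 1, 2, 5/2 each add one integral
[0, 1) adds the kernel integral of 5*t**2/2
piece [1, 2): integrate 2*t**(7/2) against the kernel
∫ over [2, 5/2) of 4*t**(5/2)·t^(s-1) joins the sum
over [5/2, 4), the kernel integral of 3*t**2/2 enters the sum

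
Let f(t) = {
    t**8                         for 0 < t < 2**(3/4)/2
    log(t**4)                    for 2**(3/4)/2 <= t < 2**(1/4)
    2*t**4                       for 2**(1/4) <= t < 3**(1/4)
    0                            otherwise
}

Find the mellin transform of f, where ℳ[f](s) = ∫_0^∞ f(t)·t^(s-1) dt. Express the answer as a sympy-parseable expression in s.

(2**(3/4)/2)**s*(-16*2**(s/2)*s**2*(s + 8) + 4*2**(s/2)*s*(s + 4)*(s + 8)*log(2) - 16*2**(s/2)*(s + 4)*(s + 8) + 24*6**(s/4)*s**2*(s + 8) + s**2*(s + 4) + 4*s*(s + 4)*(s + 8)*log(2) + 16*(s + 4)*(s + 8))/(4*s**2*(s + 4)*(s + 8))
  Re(s) > -8

reversing the power substitution: t**4 on [0, sqrt(2)/2); log(t**2) on [sqrt(2)/2, sqrt(2)); 2*t**2 on [sqrt(2), sqrt(3))
undo the power substitution: t**2 on [0, 1/2); log(t) on [1/2, 2); 2*t on [2, 3)
f breaks at 2**(3/4)/2, 2**(1/4) into 3 integrals to sum
for t in [0, 2**(3/4)/2): the term is ∫ t**8·t^(s-1)
[2**(3/4)/2, 2**(1/4)) adds the kernel integral of log(t**4)
∫ 2*t**4·t^(s-1) over [2**(1/4), 3**(1/4))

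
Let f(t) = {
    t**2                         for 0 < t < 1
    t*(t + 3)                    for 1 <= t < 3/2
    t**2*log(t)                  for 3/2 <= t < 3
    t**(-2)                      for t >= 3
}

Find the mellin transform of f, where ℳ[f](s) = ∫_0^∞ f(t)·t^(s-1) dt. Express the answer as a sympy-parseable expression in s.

the shared t-power comes off first: t**(3/2) on [0, 1); sqrt(t)*(t + 3) on [1, 3/2); t**(3/2)*log(t) on [3/2, 3); …
remove the shared t-power first: t on [0, 1); t + 3 on [1, 3/2); t*log(t) on [3/2, 3); …
split f at 1, 3/2, 3: ℳ[f](s) collects 4 kernel integrals
[0, 1) adds the kernel integral of t**2
∫ t*(t + 3)·t^(s-1) over [1, 3/2)
[3/2, 3) adds the kernel integral of t**2*log(t)
for t in [3, ∞): the term is ∫ t**(-2)·t^(s-1)

2**(-s - 1)*(-162*2**(s + 1)*(s - 2)*(s + 1)*(2*s + (s + 1)**2 + 3) - 162*2**(s + 1)*(s - 2)*(2*s + (s + 1)**2 + 3) - 81*3**(s + 1)*(s - 2)*(s + 1)**2*(s + 2)*log(3) + 81*3**(s + 1)*(s - 2)*(s + 1)**2*(s + 2)*log(2) - 81*3**(s + 1)*(s - 2)*(s + 1)*(s + 2)*log(3) + 81*3**(s + 1)*(s - 2)*(s + 1)*(s + 2)*log(2) + 81*3**(s + 1)*(s - 2)*(s + 1)*(s + 2) + 243*3**(s + 1)*(s - 2)*(s + 1)*(2*s + (s + 1)**2 + 3) + 162*3**(s + 1)*(s - 2)*(2*s + (s + 1)**2 + 3) + 162*6**(s + 1)*(s - 2)*(s + 1)**2*(s + 2)*log(3) - 162*6**(s + 1)*(s - 2)*(s + 1)*(s + 2) + 162*6**(s + 1)*(s - 2)*(s + 1)*(s + 2)*log(3) - 2*6**(s + 1)*(s + 1)*(s + 2)*(2*s + (s + 1)**2 + 3))/(54*(s - 2)*(s + 1)*(s + 2)*(2*s + (s + 1)**2 + 3))
  -2 < Re(s) < 2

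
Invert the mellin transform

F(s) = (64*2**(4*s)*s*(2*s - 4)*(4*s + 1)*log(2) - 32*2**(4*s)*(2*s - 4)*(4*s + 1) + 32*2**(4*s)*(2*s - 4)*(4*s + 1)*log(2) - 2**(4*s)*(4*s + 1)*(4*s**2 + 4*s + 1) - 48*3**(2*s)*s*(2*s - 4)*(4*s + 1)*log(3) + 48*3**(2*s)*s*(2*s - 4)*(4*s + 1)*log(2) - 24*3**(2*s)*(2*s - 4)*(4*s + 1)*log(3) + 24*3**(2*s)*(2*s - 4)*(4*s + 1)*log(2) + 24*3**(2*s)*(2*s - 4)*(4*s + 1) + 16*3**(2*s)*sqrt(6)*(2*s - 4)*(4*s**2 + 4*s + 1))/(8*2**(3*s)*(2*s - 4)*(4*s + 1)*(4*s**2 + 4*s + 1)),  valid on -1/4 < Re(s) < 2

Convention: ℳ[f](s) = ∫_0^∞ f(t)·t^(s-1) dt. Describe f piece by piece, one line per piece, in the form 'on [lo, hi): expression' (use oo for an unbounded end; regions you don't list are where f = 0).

the common scale on t comes off first: t**(1/4) on [0, 9/4); sqrt(t)*log(sqrt(t)) on [9/4, 4); t**(-2) on [4, ∞)
remove the power substitution first: sqrt(t) on [0, 3/2); t*log(t) on [3/2, 2); t**(-4) on [2, ∞)
treat the 3 regions marked off by 9/8, 2 separately and sum
between 0 and 9/8 the integrand is 2**(1/4)*t**(1/4)·t^(s-1)
segment 9/8 to 2 holds sqrt(2)*sqrt(t)*log(sqrt(2)*sqrt(t)); add its integral
∫ over [2, ∞) of 1/(4*t**2)·t^(s-1) joins the sum

on [0, 9/8): 2**(1/4)*t**(1/4)
on [9/8, 2): sqrt(2)*sqrt(t)*log(sqrt(2)*sqrt(t))
on [2, oo): 1/(4*t**2)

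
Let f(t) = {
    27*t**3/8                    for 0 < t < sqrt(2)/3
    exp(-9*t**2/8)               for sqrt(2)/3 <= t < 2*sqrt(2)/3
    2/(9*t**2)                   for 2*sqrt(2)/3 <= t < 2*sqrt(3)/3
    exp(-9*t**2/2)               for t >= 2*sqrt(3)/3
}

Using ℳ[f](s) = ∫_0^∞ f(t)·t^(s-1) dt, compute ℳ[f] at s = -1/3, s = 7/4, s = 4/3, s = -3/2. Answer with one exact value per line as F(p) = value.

F(-1/3) = sqrt(3)*(-sqrt(2)*3**(5/6)*uppergamma(-1/6, 1)/12 - 6**(2/3)/84 + 6**(5/6)*uppergamma(-1/6, 6)/12 + sqrt(2)*3**(5/6)/56 + 2**(1/3)*3**(5/6)/32 + sqrt(2)*3**(5/6)*uppergamma(-1/6, 1/4)/12)
F(7/4) = 3**(3/8)*(-152*6**(3/4) - 76*2**(5/8)*3**(7/8)*uppergamma(7/8, 1) + 19*6**(7/8)*uppergamma(7/8, 6) + 4*2**(3/8)*3**(7/8) + 76*69984**(1/8)*uppergamma(7/8, 1/4) + 152*2**(5/8)*3**(7/8))/1026
F(4/3) = -6**(1/3)/6 - 2*3**(2/3)*uppergamma(2/3, 1)/9 + 6**(2/3)*uppergamma(2/3, 6)/18 + 2**(1/6)*3**(2/3)/78 + 3**(2/3)/6 + 2*3**(2/3)*uppergamma(2/3, 1/4)/9
F(-3/2) = 3**(1/4)*(-63*2**(3/4)*3**(1/4)*uppergamma(-3/4, 1) - 4*sqrt(6) + 252*6**(1/4)*uppergamma(-3/4, 6) + 93*2**(3/4)*3**(1/4) + 63*24**(1/4)*uppergamma(-3/4, 1/4))/336

strip the common scale on t: t**3 on [0, sqrt(2)/2); exp(-t**2/2) on [sqrt(2)/2, sqrt(2)); 1/(2*t**2) on [sqrt(2), sqrt(3)); …
back out the power substitution: t**(3/2) on [0, 1/2); exp(-t/2) on [1/2, 2); 1/(2*t) on [2, 3); …
breakpoints sqrt(2)/3, 2*sqrt(2)/3, 2*sqrt(3)/3: one integral from each of the 4 segments
segment 0 to sqrt(2)/3 holds 27*t**3/8; add its integral
the [sqrt(2)/3, 2*sqrt(2)/3) slice contributes ∫ exp(-9*t**2/8)·t^(s-1) dt
segment 2*sqrt(2)/3 to 2*sqrt(3)/3 holds 2/(9*t**2); add its integral
on [2*sqrt(3)/3, ∞): add ∫ exp(-9*t**2/2)·t^(s-1) dt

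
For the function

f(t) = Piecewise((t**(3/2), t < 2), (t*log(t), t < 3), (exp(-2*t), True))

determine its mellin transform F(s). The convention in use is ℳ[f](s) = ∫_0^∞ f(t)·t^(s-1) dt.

(-12**s*s*(2*s + 3)*log(4) - 12**s*(2*s + 3)*log(4) + 12**s*(4*s + 6) + 12**s*sqrt(2)*(4*s**2 + 8*s + 4) + 3*18**s*s*(2*s + 3)*log(3) + 18**s*(-6*s - 9) + 3*18**s*(2*s + 3)*log(3) + 3**s*(2*s + 3)*(s**2 + 2*s + 1)*uppergamma(s, 6))/(6**s*(2*s + 3)*(s**2 + 2*s + 1))
  Re(s) > -3/2

breakpoints 2, 3: one integral from each of the 3 segments
on [0, 2): add ∫ t**(3/2)·t^(s-1) dt
∫ t*log(t)·t^(s-1) over [2, 3)
for t in [3, ∞): the term is ∫ exp(-2*t)·t^(s-1)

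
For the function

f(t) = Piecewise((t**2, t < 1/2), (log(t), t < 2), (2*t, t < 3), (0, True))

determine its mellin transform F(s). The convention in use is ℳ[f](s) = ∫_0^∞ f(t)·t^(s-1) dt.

(-16*2**(2*s)*s**2*(s + 2) + 4*2**(2*s)*s*(s + 1)*(s + 2)*log(2) - 4*2**(2*s)*(s + 1)*(s + 2) + 24*6**s*s**2*(s + 2) + s**2*(s + 1) + 4*s*(s + 1)*(s + 2)*log(2) + 4*(s + 1)*(s + 2))/(4*2**s*s**2*(s + 1)*(s + 2))
  Re(s) > -2

breakpoints 1/2, 2: one integral from each of the 3 segments
on [0, 1/2) integrate f = t**2 against the kernel
on [1/2, 2): add ∫ log(t)·t^(s-1) dt
segment [2, 3) carries 2*t; integrate it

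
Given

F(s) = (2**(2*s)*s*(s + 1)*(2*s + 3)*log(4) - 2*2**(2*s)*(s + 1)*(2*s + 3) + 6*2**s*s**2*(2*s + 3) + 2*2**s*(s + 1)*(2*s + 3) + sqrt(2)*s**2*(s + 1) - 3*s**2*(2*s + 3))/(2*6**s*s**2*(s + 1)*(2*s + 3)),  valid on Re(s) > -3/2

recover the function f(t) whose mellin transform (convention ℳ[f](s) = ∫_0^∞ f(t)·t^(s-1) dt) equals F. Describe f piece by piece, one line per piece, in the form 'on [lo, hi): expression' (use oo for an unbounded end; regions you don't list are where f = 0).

invert the common scale on t to get t**(3/2) on [0, 1/2); 3*t on [1/2, 1); log(t) on [1, 2)
integrate the 3 segments split at 1/6, 1/3, then add the results
∫ over [0, 1/6) of 3*sqrt(3)*t**(3/2)·t^(s-1) joins the sum
[1/6, 1/3) adds the kernel integral of 9*t
∫ over [1/3, 2/3) of log(3*t)·t^(s-1) joins the sum

on [0, 1/6): 3*sqrt(3)*t**(3/2)
on [1/6, 1/3): 9*t
on [1/3, 2/3): log(3*t)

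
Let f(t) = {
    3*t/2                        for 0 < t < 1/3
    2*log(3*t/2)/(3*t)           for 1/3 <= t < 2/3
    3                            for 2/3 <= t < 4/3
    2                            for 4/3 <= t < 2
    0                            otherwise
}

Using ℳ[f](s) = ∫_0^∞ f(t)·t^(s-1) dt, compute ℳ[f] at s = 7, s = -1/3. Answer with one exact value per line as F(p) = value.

peel off the common scale on t: t on [0, 1/2); log(t)/t on [1/2, 1); 3 on [1, 2); …
slice at 1/3, 2/3, 4/3, transform all 4 pieces, and sum them
between 0 and 1/3 the integrand is 3*t/2·t^(s-1)
the [1/3, 2/3) slice contributes ∫ 2*log(3*t/2)/(3*t)·t^(s-1) dt
on [2/3, 4/3): add ∫ 3·t^(s-1) dt
on [4/3, 2): add ∫ 2·t^(s-1) dt

F(7) = log(2)/6561 + 3071189/81648
F(-1/3) = 3**(1/3)*(-32*6**(2/3) - 48*2**(1/3) - 48*log(2) + 60 + 135*2**(2/3))/32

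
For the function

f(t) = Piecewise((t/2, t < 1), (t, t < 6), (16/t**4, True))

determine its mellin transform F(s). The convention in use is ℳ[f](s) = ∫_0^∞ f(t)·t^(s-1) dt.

invert the common scale on t to get t on [0, 1/2); 2*t on [1/2, 3); t**(-4) on [3, ∞)
decompose at 1, 6; ℳ[f](s) sums the 3 pieces' integrals
between 0 and 1 the integrand is t/2·t^(s-1)
∫ t·t^(s-1) over [1, 6)
piece [6, ∞): integrate 16/t**4 against the kernel

(970*6**s*s - 3890*6**s - 81*s + 324)/(162*(s**2 - 3*s - 4))
  -1 < Re(s) < 4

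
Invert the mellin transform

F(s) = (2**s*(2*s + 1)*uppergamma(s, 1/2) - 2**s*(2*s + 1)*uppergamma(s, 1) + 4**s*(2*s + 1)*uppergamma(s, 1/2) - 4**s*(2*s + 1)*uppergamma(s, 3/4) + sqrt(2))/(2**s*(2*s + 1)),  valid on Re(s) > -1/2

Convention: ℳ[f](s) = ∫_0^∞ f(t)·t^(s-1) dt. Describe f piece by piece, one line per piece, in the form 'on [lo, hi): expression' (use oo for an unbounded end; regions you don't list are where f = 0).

f breaks at 1/2, 1 into 3 integrals to sum
piece [0, 1/2): integrate sqrt(t) against the kernel
segment [1/2, 1) carries exp(-t); integrate it
segment 1 to 3/2 holds exp(-t/2); add its integral

on [0, 1/2): sqrt(t)
on [1/2, 1): exp(-t)
on [1, 3/2): exp(-t/2)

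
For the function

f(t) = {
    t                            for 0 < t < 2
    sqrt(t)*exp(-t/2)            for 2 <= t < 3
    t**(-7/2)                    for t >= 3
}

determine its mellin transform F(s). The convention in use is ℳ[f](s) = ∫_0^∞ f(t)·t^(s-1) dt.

(2*2**s*(2*s - 7) + 2**(s + 1/2)*(s + 1)*(2*s - 7)*uppergamma(s + 1/2, 1) - 2**(s + 1/2)*(s + 1)*(2*s - 7)*uppergamma(s + 1/2, 3/2) - 2*3**(s + 1/2)*(s + 1)/81)/((s + 1)*(2*s - 7))
  -1 < Re(s) < 7/2

undo the shared t-power: sqrt(t) on [0, 2); exp(-t/2) on [2, 3); t**(-4) on [3, ∞)
breakpoints 2, 3: one integral from each of the 3 segments
for t in [0, 2): the term is ∫ t·t^(s-1)
for t in [2, 3): the term is ∫ sqrt(t)*exp(-t/2)·t^(s-1)
piece [3, ∞): integrate t**(-7/2) against the kernel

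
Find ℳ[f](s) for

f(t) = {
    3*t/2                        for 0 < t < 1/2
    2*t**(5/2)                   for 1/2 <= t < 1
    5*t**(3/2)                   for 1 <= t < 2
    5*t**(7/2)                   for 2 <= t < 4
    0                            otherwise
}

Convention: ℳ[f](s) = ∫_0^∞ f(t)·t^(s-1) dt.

(-2**(3/2 - s)*(s + 1)*(2*s + 3)*(2*s + 7) + 5*2**(s + 9/2)*(s + 1)*(2*s + 5)*(2*s + 7) - 5*2**(s + 13/2)*(s + 1)*(2*s + 3)*(2*s + 5) + 5*2**(2*s + 10)*(s + 1)*(2*s + 3)*(2*s + 5) + 16*(s + 1)*(2*s + 3)*(2*s + 7) - 40*(s + 1)*(2*s + 5)*(2*s + 7) + 3*(2*s + 3)*(2*s + 5)*(2*s + 7)/2**s)/(4*(s + 1)*(2*s + 3)*(2*s + 5)*(2*s + 7))
  Re(s) > -1

integrate the 4 segments split at 1/2, 1, 2, then add the results
segment 0 to 1/2 holds 3*t/2; add its integral
for t in [1/2, 1): the term is ∫ 2*t**(5/2)·t^(s-1)
segment 1 to 2 holds 5*t**(3/2); add its integral
on [2, 4) integrate f = 5*t**(7/2) against the kernel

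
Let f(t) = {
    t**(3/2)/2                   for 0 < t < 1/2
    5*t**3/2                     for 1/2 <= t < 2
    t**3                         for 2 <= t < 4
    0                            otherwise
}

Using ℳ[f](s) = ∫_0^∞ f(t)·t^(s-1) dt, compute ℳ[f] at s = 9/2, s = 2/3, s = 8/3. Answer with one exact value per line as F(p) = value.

f breaks at 1/2, 2 into 3 integrals to sum
on [0, 1/2): add ∫ t**(3/2)/2·t^(s-1) dt
the [1/2, 2) slice contributes ∫ 5*t**3/2·t^(s-1) dt
on [2, 4): add ∫ t**3·t^(s-1) dt

F(9/2) = 98299*sqrt(2)/3840 + 5592407/1280
F(2/3) = 3*2**(5/6)/104 + 36*2**(2/3)/11 + 12273*2**(1/3)/352
F(8/3) = 3*2**(5/6)/800 + 144*2**(2/3)/17 + 786417*2**(1/3)/2176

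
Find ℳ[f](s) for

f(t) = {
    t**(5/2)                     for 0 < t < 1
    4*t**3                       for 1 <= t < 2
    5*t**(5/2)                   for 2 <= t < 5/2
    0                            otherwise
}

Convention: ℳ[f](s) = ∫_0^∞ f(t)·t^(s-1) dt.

2*(-5*2**(s + 5/2)*(s + 3) + 2*2**(s + 3)*(2*s + 5) + 5*(5/2)**(s + 5/2)*(s + 3) - 3*s - 7)/((s + 3)*(2*s + 5))
  Re(s) > -5/2

the 3 pieces separated at 1, 2 each add one integral
over [0, 1), the kernel integral of t**(5/2) enters the sum
[1, 2) adds the kernel integral of 4*t**3
on [2, 5/2) integrate f = 5*t**(5/2) against the kernel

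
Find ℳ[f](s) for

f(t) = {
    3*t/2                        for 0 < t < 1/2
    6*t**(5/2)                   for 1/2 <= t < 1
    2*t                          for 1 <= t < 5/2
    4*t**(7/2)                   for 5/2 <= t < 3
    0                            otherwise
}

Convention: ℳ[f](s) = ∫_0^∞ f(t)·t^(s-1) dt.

(-24*2**(-s - 5/2)*(s + 1)*(2*s + 7) + 3*2**(-s - 1)*(2*s + 5)*(2*s + 7) + 16*3**(s + 7/2)*(s + 1)*(2*s + 5) + 4*(5/2)**(s + 1)*(2*s + 5)*(2*s + 7) - 16*(5/2)**(s + 7/2)*(s + 1)*(2*s + 5) + 24*(s + 1)*(2*s + 7) - 4*(2*s + 5)*(2*s + 7))/(2*(s + 1)*(2*s + 5)*(2*s + 7))
  Re(s) > -1

f breaks at 1/2, 1, 5/2 into 4 integrals to sum
segment [0, 1/2) carries 3*t/2; integrate it
segment 1/2 to 1 holds 6*t**(5/2); add its integral
[1, 5/2) adds the kernel integral of 2*t
segment [5/2, 3) carries 4*t**(7/2); integrate it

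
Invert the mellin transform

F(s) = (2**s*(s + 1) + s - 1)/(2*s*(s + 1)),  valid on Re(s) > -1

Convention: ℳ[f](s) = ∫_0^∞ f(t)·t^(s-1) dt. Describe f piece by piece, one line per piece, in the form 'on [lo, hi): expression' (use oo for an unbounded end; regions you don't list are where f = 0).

on [0, 1): t
on [1, 2): 1/2

decompose at 1; ℳ[f](s) sums the 2 pieces' integrals
segment 0 to 1 holds t; add its integral
on [1, 2) integrate f = 1/2 against the kernel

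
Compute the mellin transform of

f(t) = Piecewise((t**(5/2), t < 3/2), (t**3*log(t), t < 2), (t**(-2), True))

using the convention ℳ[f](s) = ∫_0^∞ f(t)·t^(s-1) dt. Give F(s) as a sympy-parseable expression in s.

(-64*2**(2*s)*(s - 2)*(2*s + 5) - 2*2**(2*s)*(2*s + 5)*(2*s + (s + 2)**2 + 5) + 3**s*(s - 2)*(s + 2)*(2*s + 5)*(-27*log(3) + 27*log(2)) + 3**s*(s - 2)*(2*s + 5)*(-27*log(3) + 27*log(2)) + 27*3**s*(s - 2)*(2*s + 5) + 18*3**s*sqrt(6)*(s - 2)*(2*s + (s + 2)**2 + 5) + 64*4**s*(s - 2)*(s + 2)*(2*s + 5)*log(2) + 64*4**s*(s - 2)*(2*s + 5)*log(2))/(8*2**s*(s - 2)*(2*s + 5)*(2*s + (s + 2)**2 + 5))
  -5/2 < Re(s) < 2

remove the shared t-power first: sqrt(t) on [0, 3/2); t*log(t) on [3/2, 2); t**(-4) on [2, ∞)
the 3 pieces separated at 3/2, 2 each add one integral
the [0, 3/2) slice contributes ∫ t**(5/2)·t^(s-1) dt
segment [3/2, 2) carries t**3*log(t); integrate it
segment [2, ∞) carries t**(-2); integrate it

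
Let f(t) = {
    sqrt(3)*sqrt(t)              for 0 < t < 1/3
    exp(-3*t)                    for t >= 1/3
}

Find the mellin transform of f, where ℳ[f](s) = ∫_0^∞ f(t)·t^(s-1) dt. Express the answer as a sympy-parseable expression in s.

strip the common scale on t: sqrt(t) on [0, 1); exp(-t) on [1, ∞)
decompose at 1/3; ℳ[f](s) sums the 2 pieces' integrals
the [0, 1/3) slice contributes ∫ sqrt(3)*sqrt(t)·t^(s-1) dt
∫ exp(-3*t)·t^(s-1) over [1/3, ∞)

((2*s + 1)*uppergamma(s, 1) + 2)/(3**s*(2*s + 1))
  Re(s) > -1/2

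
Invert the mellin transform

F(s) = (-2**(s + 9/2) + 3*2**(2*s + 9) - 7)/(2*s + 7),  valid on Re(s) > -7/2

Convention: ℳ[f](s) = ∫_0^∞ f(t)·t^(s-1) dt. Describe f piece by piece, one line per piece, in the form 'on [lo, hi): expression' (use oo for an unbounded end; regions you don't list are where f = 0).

along the cuts 1, 2, ℳ[f](s) splits into 3 integrals
the [0, 1) slice contributes ∫ 3*t**(7/2)/2·t^(s-1) dt
piece [1, 2): integrate 5*t**(7/2) against the kernel
segment 2 to 4 holds 6*t**(7/2); add its integral

on [0, 1): 3*t**(7/2)/2
on [1, 2): 5*t**(7/2)
on [2, 4): 6*t**(7/2)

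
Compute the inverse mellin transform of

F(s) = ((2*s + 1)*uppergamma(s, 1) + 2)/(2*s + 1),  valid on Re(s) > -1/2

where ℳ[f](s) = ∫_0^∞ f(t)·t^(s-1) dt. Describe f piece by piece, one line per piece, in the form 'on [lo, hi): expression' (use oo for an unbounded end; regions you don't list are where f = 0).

along the cuts 1, ℳ[f](s) splits into 2 integrals
segment [0, 1) carries sqrt(t); integrate it
piece [1, ∞): integrate exp(-t) against the kernel

on [0, 1): sqrt(t)
on [1, oo): exp(-t)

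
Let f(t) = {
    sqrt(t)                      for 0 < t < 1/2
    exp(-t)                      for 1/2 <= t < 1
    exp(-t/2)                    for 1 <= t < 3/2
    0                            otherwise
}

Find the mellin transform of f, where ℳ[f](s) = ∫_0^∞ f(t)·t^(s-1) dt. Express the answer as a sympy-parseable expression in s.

(2**s*(2*s + 1)*uppergamma(s, 1/2) - 2**s*(2*s + 1)*uppergamma(s, 1) + 4**s*(2*s + 1)*uppergamma(s, 1/2) - 4**s*(2*s + 1)*uppergamma(s, 3/4) + sqrt(2))/(2**s*(2*s + 1))
  Re(s) > -1/2

the 3 pieces separated at 1/2, 1 each add one integral
segment 0 to 1/2 holds sqrt(t); add its integral
∫ exp(-t)·t^(s-1) over [1/2, 1)
the [1, 3/2) slice contributes ∫ exp(-t/2)·t^(s-1) dt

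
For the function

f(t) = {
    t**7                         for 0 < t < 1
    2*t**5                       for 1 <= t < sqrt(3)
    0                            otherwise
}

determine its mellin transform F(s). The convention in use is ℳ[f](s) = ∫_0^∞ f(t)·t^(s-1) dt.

(2*3**(s/2 + 5/2)*(s + 7) - s - 9)/((s + 5)*(s + 7))
  Re(s) > -7

remove the power substitution first: t**(7/2) on [0, 1); 2*t**(5/2) on [1, 3)
reversing the shared t-power: t**(3/2) on [0, 1); 2*sqrt(t) on [1, 3)
f breaks at 1 into 2 integrals to sum
between 0 and 1 the integrand is t**7·t^(s-1)
[1, sqrt(3)) adds the kernel integral of 2*t**5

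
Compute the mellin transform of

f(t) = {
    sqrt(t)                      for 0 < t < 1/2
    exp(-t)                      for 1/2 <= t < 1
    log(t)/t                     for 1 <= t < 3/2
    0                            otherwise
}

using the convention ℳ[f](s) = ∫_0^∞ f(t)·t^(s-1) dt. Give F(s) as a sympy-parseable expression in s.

linearity at 1/2, 1 turns ℳ[f](s) into 3 summed integrals
on [0, 1/2): add ∫ sqrt(t)·t^(s-1) dt
on [1/2, 1): add ∫ exp(-t)·t^(s-1) dt
the [1, 3/2) slice contributes ∫ log(t)/t·t^(s-1) dt

(3*2**s*(2*s + 1)*(s**2 - 2*s + 1)*uppergamma(s, 1/2) - 3*2**s*(2*s + 1)*(s**2 - 2*s + 1)*uppergamma(s, 1) + 3*2**s*(2*s + 1) + 3**s*s*(2*s + 1)*(-2*log(2) + 2*log(3)) - 2*3**s*(2*s + 1) + 3**s*(2*s + 1)*(-2*log(3) + 2*log(2)) + 3*sqrt(2)*(s**2 - 2*s + 1))/(3*2**s*(2*s + 1)*(s**2 - 2*s + 1))
  Re(s) > -1/2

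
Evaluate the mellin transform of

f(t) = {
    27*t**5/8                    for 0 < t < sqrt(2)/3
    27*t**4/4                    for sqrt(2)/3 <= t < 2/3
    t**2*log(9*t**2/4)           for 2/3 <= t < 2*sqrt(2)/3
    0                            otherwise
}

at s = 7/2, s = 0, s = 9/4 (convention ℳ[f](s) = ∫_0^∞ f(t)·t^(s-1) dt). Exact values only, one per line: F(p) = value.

reversing the shared t-power: 27*t**3/8 on [0, sqrt(2)/3); 27*t**2/4 on [sqrt(2)/3, 2/3); log(9*t**2/4) on [2/3, 2*sqrt(2)/3)
undo the common scale on t: t**3 on [0, sqrt(2)/2); 3*t**2 on [sqrt(2)/2, 1); log(t**2) on [1, sqrt(2))
strip the power substitution: t**(3/2) on [0, 1/2); 3*t on [1/2, 1); log(t) on [1, 2)
along the cuts sqrt(2)/3, 2/3, ℳ[f](s) splits into 3 integrals
over [0, sqrt(2)/3), the kernel integral of 27*t**5/8 enters the sum
on [sqrt(2)/3, 2/3): add ∫ 27*t**4/4·t^(s-1) dt
∫ t**2*log(9*t**2/4)·t^(s-1) over [2/3, 2*sqrt(2)/3)

F(7/2) = 2*2**(3/4)*sqrt(3)*(-42915*sqrt(2) - 4114 + 38352*2**(3/4) + 119680*sqrt(2)*log(2))/7497765
F(0) = sqrt(2)/90 + 1/36 + 4*log(2)/9
F(9/4) = 4*2**(1/8)*3**(3/4)*(-371200*2**(1/4) - 50286 + 7225*sqrt(2) + 495088*2**(1/8) + 788800*2**(1/4)*log(2))/50914575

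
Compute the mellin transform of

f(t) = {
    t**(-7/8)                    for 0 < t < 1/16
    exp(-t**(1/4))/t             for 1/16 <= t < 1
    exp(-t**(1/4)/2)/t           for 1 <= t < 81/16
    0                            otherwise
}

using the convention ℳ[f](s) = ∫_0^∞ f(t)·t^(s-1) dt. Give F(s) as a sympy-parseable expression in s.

strip the shared t-power: t**(1/8) on [0, 1/16); exp(-t**(1/4)) on [1/16, 1); exp(-t**(1/4)/2) on [1, 81/16)
peel off the power substitution: t**(1/4) on [0, 1/4); exp(-sqrt(t)) on [1/4, 1); exp(-sqrt(t)/2) on [1, 9/4)
reversing the power substitution: sqrt(t) on [0, 1/2); exp(-t) on [1/2, 1); exp(-t/2) on [1, 3/2)
linearity at 1/16, 1 turns ℳ[f](s) into 3 summed integrals
between 0 and 1/16 the integrand is t**(-7/8)·t^(s-1)
segment [1/16, 1) carries exp(-t**(1/4))/t; integrate it
segment [1, 81/16) carries exp(-t**(1/4)/2)/t; integrate it

(16*2**(4*s)*(8*s - 7)*uppergamma(4*s - 4, 1/2) - 16*2**(4*s)*(8*s - 7)*uppergamma(4*s - 4, 1) + 256**s*(8*s - 7)*uppergamma(4*s - 4, 1/2) - 256**s*(8*s - 7)*uppergamma(4*s - 4, 3/4) + 256*sqrt(2))/(4*2**(4*s)*(8*s - 7))
  Re(s) > 7/8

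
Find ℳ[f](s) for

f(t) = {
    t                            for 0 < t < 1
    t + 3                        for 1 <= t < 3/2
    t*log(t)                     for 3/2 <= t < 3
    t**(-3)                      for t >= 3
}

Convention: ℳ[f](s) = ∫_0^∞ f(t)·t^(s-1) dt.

cuts at 1, 3/2, 3: linearity sums the 4 kernel integrals
piece [0, 1): integrate t against the kernel
segment [1, 3/2) carries (t + 3); integrate it
on [3/2, 3) integrate f = t*log(t) against the kernel
on [3, ∞) integrate f = t**(-3) against the kernel

(-162*2**s*s*(s - 3)*(s**2 + 2*s + 1) - 162*2**s*(s - 3)*(s**2 + 2*s + 1) - 81*3**s*s**2*(s - 3)*(s + 1)*log(3) + 81*3**s*s**2*(s - 3)*(s + 1)*log(2) - 81*3**s*s*(s - 3)*(s + 1)*log(3) + 81*3**s*s*(s - 3)*(s + 1)*log(2) + 81*3**s*s*(s - 3)*(s + 1) + 243*3**s*s*(s - 3)*(s**2 + 2*s + 1) + 162*3**s*(s - 3)*(s**2 + 2*s + 1) + 162*6**s*s**2*(s - 3)*(s + 1)*log(3) - 162*6**s*s*(s - 3)*(s + 1) + 162*6**s*s*(s - 3)*(s + 1)*log(3) - 2*6**s*s*(s + 1)*(s**2 + 2*s + 1))/(54*2**s*s*(s - 3)*(s + 1)*(s**2 + 2*s + 1))
  -1 < Re(s) < 3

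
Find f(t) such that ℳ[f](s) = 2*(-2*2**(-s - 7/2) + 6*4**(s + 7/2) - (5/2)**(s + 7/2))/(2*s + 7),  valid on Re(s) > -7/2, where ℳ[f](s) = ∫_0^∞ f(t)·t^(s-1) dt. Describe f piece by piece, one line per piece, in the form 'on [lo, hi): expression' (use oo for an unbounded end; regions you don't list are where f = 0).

the 3 pieces separated at 1/2, 5/2 each add one integral
segment 0 to 1/2 holds 3*t**(7/2); add its integral
piece [1/2, 5/2): integrate 5*t**(7/2) against the kernel
for t in [5/2, 4): the term is ∫ 6*t**(7/2)·t^(s-1)

on [0, 1/2): 3*t**(7/2)
on [1/2, 5/2): 5*t**(7/2)
on [5/2, 4): 6*t**(7/2)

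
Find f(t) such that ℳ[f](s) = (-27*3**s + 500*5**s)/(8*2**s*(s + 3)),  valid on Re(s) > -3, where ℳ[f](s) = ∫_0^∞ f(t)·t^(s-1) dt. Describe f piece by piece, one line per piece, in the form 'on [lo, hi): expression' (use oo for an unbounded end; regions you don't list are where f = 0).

on [0, 3/2): 3*t**3
on [3/2, 5/2): 4*t**3

the 2 pieces separated at 3/2 each add one integral
on [0, 3/2) integrate f = 3*t**3 against the kernel
∫ over [3/2, 5/2) of 4*t**3·t^(s-1) joins the sum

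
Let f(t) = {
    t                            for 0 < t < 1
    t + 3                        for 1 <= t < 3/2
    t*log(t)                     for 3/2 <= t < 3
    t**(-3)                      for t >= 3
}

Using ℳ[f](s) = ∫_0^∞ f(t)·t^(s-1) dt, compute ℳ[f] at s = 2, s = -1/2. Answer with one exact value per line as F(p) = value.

integrate the 4 segments split at 1, 3/2, 3, then add the results
the [0, 1) slice contributes ∫ t·t^(s-1) dt
on [1, 3/2) integrate f = (t + 3) against the kernel
on [3/2, 3) integrate f = t*log(t) against the kernel
on [3, ∞) integrate f = t**(-3) against the kernel

F(2) = 17/24 + 9*log(2)/8 + 63*log(3)/8
F(-1/2) = -2266*sqrt(3)/567 + sqrt(6) + log(2**(sqrt(6))*3**(-sqrt(6) + 2*sqrt(3))) + 6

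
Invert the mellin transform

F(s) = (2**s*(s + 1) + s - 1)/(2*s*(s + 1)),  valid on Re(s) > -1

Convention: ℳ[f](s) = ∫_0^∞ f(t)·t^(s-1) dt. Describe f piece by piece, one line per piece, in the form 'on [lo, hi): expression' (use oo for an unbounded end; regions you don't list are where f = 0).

linearity at 1 turns ℳ[f](s) into 2 summed integrals
segment 0 to 1 holds t; add its integral
[1, 2) adds the kernel integral of 1/2

on [0, 1): t
on [1, 2): 1/2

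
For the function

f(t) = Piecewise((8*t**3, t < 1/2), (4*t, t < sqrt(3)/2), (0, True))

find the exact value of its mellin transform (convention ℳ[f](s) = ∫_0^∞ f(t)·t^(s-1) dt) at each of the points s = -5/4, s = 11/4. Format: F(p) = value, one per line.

F(-5/4) = 8*2**(1/4)*(45 - 14*3**(7/8))/21
F(11/4) = 2**(1/4)*(-31 + 138*3**(7/8))/690

remove the common scale on t first: t**3 on [0, 1); 2*t on [1, sqrt(3))
invert the power substitution to get t**(3/2) on [0, 1); 2*sqrt(t) on [1, 3)
split f at 1/2: ℳ[f](s) collects 2 kernel integrals
piece [0, 1/2): integrate 8*t**3 against the kernel
segment [1/2, sqrt(3)/2) carries 4*t; integrate it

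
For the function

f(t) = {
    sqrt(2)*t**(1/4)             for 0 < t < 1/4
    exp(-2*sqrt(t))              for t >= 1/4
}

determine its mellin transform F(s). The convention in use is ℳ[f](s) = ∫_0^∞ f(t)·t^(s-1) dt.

2*((4*s + 1)*uppergamma(2*s, 1) + 2)/(4**s*(4*s + 1))
  Re(s) > -1/4

remove the power substitution first: sqrt(2)*sqrt(t) on [0, 1/2); exp(-2*t) on [1/2, ∞)
undo the common scale on t: sqrt(t) on [0, 1); exp(-t) on [1, ∞)
cuts at 1/4: linearity sums the 2 kernel integrals
for t in [0, 1/4): the term is ∫ sqrt(2)*t**(1/4)·t^(s-1)
segment 1/4 to ∞ holds exp(-2*sqrt(t)); add its integral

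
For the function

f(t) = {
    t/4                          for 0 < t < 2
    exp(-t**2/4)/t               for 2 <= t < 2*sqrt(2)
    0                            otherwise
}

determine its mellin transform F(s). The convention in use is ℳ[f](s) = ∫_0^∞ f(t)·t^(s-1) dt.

2**(s - 2)*((s + 1)*uppergamma(s/2 - 1/2, 1) - (s + 1)*uppergamma(s/2 - 1/2, 2) + 2)/(s + 1)
  Re(s) > -1

undo the shared t-power: t**2/4 on [0, 2); exp(-t**2/4) on [2, 2*sqrt(2))
peel off the common scale on t: t**2 on [0, 1); exp(-t**2) on [1, sqrt(2))
the power substitution comes off first: t on [0, 1); exp(-t) on [1, 2)
decompose at 2; ℳ[f](s) sums the 2 pieces' integrals
on [0, 2): add ∫ t/4·t^(s-1) dt
∫ exp(-t**2/4)/t·t^(s-1) over [2, 2*sqrt(2))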